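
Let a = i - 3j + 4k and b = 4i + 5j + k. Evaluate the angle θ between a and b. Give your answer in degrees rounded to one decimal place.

102.2

a · b = 1·4 + (-3)·5 + 4·1 = 4 - 15 + 4 = -7
|a|² = 1 + 9 + 16 = 26,  |a| = √26 ≈ 5.099020
|b|² = 16 + 25 + 1 = 42,  |b| = √42 ≈ 6.480741
cos θ = -7 / (5.099020 · 6.480741) ≈ -0.21183
θ = arccos(-0.21183) ≈ 102.2°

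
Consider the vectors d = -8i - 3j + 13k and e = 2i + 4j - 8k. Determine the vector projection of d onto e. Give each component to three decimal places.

d · e = (-8)·2 + (-3)·4 + 13·(-8) = -16 - 12 - 104 = -132
|e|² = 4 + 16 + 64 = 84
proj_e d = (-132/84) · (2, 4, -8) ≈ (-3.143, -6.286, 12.571)

(-3.143, -6.286, 12.571)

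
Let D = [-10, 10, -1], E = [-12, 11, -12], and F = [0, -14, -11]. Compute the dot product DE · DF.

66

DE = E − D = (-2, 1, -11)
DF = F − D = (10, -24, -10)
DE · DF = (-2)·10 + 1·(-24) + (-11)·(-10) = -20 - 24 + 110 = 66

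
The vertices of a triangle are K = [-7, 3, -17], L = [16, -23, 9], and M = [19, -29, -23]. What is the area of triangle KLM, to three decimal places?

640.769

KL = (23, -26, 26),  KM = (26, -32, -6)
i: (-26)·(-6) - 26·(-32) = 156 - (-832) = 988
j: 26·26 - 23·(-6) = 676 - (-138) = 814
k: 23·(-32) - (-26)·26 = -736 - (-676) = -60
KL × KM = (988, 814, -60)
|KL × KM| = √1642340 ≈ 1281.5381
area = ½ · 1281.5381 ≈ 640.769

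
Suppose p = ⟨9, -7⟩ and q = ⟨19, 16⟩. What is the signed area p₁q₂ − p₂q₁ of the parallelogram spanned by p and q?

277

9·16 - (-7)·19 = 144 - (-133) = 277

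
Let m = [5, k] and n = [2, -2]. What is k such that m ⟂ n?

5

m · n = 5·2 + k·(-2) = 10 - 2k
Set equal to 0: -2k = -10, so k = 5.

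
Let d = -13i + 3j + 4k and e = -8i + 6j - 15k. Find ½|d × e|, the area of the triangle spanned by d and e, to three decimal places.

121.661

i: 3·(-15) - 4·6 = -45 - 24 = -69
j: 4·(-8) - (-13)·(-15) = -32 - 195 = -227
k: (-13)·6 - 3·(-8) = -78 - (-24) = -54
d × e = (-69, -227, -54)
|d × e| = √((-69)² + (-227)² + (-54)²) = √59206 ≈ 243.3228
area = ½ · 243.3228 ≈ 121.661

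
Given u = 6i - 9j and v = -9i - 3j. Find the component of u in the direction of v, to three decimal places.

u · v = 6·(-9) + (-9)·(-3) = -54 + 27 = -27
|v| = √(81 + 9) = √90 ≈ 9.4868
comp_v u = -27 / √90 ≈ -2.846

-2.846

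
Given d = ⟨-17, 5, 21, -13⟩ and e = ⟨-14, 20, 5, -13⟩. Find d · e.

d · e = (-17)·(-14) + 5·20 + 21·5 + (-13)·(-13) = 238 + 100 + 105 + 169 = 612

612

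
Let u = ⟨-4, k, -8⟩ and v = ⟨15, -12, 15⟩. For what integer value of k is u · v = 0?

-15

u · v = (-4)·15 + k·(-12) + (-8)·15 = -180 - 12k
Set equal to 0: -12k = 180, so k = -15.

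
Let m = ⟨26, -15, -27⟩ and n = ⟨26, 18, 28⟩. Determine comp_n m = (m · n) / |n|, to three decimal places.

m · n = 26·26 + (-15)·18 + (-27)·28 = 676 - 270 - 756 = -350
|n| = √(676 + 324 + 784) = √1784 ≈ 42.2374
comp_n m = -350 / √1784 ≈ -8.286

-8.286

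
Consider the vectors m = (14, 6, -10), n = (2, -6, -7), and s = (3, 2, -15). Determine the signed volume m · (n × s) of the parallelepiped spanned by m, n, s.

1290

n × s:
i: (-6)·(-15) - (-7)·2 = 90 - (-14) = 104
j: (-7)·3 - 2·(-15) = -21 - (-30) = 9
k: 2·2 - (-6)·3 = 4 - (-18) = 22
n × s = (104, 9, 22)
m · (n × s) = 14·104 + 6·9 + (-10)·22 = 1456 + 54 - 220 = 1290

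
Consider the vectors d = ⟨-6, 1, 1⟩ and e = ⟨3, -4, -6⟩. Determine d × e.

(-2, -33, 21)

i: 1·(-6) - 1·(-4) = -6 - (-4) = -2
j: 1·3 - (-6)·(-6) = 3 - 36 = -33
k: (-6)·(-4) - 1·3 = 24 - 3 = 21
d × e = (-2, -33, 21)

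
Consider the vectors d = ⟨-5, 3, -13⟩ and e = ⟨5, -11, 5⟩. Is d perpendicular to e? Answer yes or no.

no

d · e = (-5)·5 + 3·(-11) + (-13)·5 = -25 - 33 - 65 = -123
Nonzero, so the vectors are not orthogonal.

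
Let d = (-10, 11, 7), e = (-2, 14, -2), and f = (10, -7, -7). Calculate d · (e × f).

-136

e × f:
i: 14·(-7) - (-2)·(-7) = -98 - 14 = -112
j: (-2)·10 - (-2)·(-7) = -20 - 14 = -34
k: (-2)·(-7) - 14·10 = 14 - 140 = -126
e × f = (-112, -34, -126)
d · (e × f) = (-10)·(-112) + 11·(-34) + 7·(-126) = 1120 - 374 - 882 = -136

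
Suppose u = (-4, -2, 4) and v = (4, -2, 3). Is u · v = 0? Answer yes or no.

u · v = (-4)·4 + (-2)·(-2) + 4·3 = -16 + 4 + 12 = 0
Zero, so the vectors are orthogonal.

yes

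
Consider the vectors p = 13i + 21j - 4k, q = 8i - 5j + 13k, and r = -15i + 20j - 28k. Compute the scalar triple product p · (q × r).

-1291

q × r:
i: (-5)·(-28) - 13·20 = 140 - 260 = -120
j: 13·(-15) - 8·(-28) = -195 - (-224) = 29
k: 8·20 - (-5)·(-15) = 160 - 75 = 85
q × r = (-120, 29, 85)
p · (q × r) = 13·(-120) + 21·29 + (-4)·85 = -1560 + 609 - 340 = -1291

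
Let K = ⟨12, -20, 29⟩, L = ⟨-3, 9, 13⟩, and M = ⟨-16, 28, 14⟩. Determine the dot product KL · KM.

2052

KL = L − K = (-15, 29, -16)
KM = M − K = (-28, 48, -15)
KL · KM = (-15)·(-28) + 29·48 + (-16)·(-15) = 420 + 1392 + 240 = 2052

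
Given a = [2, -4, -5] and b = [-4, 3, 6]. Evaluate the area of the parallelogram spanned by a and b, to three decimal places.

i: (-4)·6 - (-5)·3 = -24 - (-15) = -9
j: (-5)·(-4) - 2·6 = 20 - 12 = 8
k: 2·3 - (-4)·(-4) = 6 - 16 = -10
a × b = (-9, 8, -10)
|a × b| = √((-9)² + 8² + (-10)²) = √245 ≈ 15.6525

15.652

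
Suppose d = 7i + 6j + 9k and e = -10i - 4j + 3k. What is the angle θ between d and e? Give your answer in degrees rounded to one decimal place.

d · e = 7·(-10) + 6·(-4) + 9·3 = -70 - 24 + 27 = -67
|d|² = 49 + 36 + 81 = 166,  |d| = √166 ≈ 12.884099
|e|² = 100 + 16 + 9 = 125,  |e| = √125 ≈ 11.180340
cos θ = -67 / (12.884099 · 11.180340) ≈ -0.46512
θ = arccos(-0.46512) ≈ 117.7°

117.7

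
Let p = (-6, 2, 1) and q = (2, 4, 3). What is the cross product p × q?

i: 2·3 - 1·4 = 6 - 4 = 2
j: 1·2 - (-6)·3 = 2 - (-18) = 20
k: (-6)·4 - 2·2 = -24 - 4 = -28
p × q = (2, 20, -28)

(2, 20, -28)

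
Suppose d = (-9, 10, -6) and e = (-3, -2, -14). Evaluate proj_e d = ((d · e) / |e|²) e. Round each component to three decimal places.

(-1.306, -0.871, -6.096)

d · e = (-9)·(-3) + 10·(-2) + (-6)·(-14) = 27 - 20 + 84 = 91
|e|² = 9 + 4 + 196 = 209
proj_e d = (91/209) · (-3, -2, -14) ≈ (-1.306, -0.871, -6.096)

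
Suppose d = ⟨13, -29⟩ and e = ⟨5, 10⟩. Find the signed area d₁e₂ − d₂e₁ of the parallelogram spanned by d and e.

13·10 - (-29)·5 = 130 - (-145) = 275

275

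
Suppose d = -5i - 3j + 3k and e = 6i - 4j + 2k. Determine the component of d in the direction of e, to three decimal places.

-1.604

d · e = (-5)·6 + (-3)·(-4) + 3·2 = -30 + 12 + 6 = -12
|e| = √(36 + 16 + 4) = √56 ≈ 7.4833
comp_e d = -12 / √56 ≈ -1.604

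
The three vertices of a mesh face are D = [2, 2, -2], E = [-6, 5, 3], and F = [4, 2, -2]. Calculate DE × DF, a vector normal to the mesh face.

DE = (-8, 3, 5)
DF = (2, 0, 0)
i: 3·0 - 5·0 = 0 - 0 = 0
j: 5·2 - (-8)·0 = 10 - 0 = 10
k: (-8)·0 - 3·2 = 0 - 6 = -6
DE × DF = (0, 10, -6)

(0, 10, -6)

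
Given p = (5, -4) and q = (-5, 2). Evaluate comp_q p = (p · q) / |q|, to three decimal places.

-6.128

p · q = 5·(-5) + (-4)·2 = -25 - 8 = -33
|q| = √(25 + 4) = √29 ≈ 5.3852
comp_q p = -33 / √29 ≈ -6.128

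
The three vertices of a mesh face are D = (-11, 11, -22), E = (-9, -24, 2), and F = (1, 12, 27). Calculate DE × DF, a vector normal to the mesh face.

(-1739, 190, 422)

DE = (2, -35, 24)
DF = (12, 1, 49)
i: (-35)·49 - 24·1 = -1715 - 24 = -1739
j: 24·12 - 2·49 = 288 - 98 = 190
k: 2·1 - (-35)·12 = 2 - (-420) = 422
DE × DF = (-1739, 190, 422)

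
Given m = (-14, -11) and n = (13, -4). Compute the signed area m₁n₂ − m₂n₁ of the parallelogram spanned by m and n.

(-14)·(-4) - (-11)·13 = 56 - (-143) = 199

199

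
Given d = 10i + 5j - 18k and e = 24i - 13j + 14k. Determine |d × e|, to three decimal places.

645.430

i: 5·14 - (-18)·(-13) = 70 - 234 = -164
j: (-18)·24 - 10·14 = -432 - 140 = -572
k: 10·(-13) - 5·24 = -130 - 120 = -250
d × e = (-164, -572, -250)
|d × e| = √((-164)² + (-572)² + (-250)²) = √416580 ≈ 645.4301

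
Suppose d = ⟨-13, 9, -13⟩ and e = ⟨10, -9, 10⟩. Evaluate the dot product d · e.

-341

d · e = (-13)·10 + 9·(-9) + (-13)·10 = -130 - 81 - 130 = -341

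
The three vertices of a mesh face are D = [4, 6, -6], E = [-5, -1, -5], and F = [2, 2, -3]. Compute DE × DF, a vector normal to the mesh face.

DE = (-9, -7, 1)
DF = (-2, -4, 3)
i: (-7)·3 - 1·(-4) = -21 - (-4) = -17
j: 1·(-2) - (-9)·3 = -2 - (-27) = 25
k: (-9)·(-4) - (-7)·(-2) = 36 - 14 = 22
DE × DF = (-17, 25, 22)

(-17, 25, 22)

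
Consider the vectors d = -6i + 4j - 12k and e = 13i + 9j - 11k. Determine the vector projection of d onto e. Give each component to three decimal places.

(3.154, 2.183, -2.668)

d · e = (-6)·13 + 4·9 + (-12)·(-11) = -78 + 36 + 132 = 90
|e|² = 169 + 81 + 121 = 371
proj_e d = (90/371) · (13, 9, -11) ≈ (3.154, 2.183, -2.668)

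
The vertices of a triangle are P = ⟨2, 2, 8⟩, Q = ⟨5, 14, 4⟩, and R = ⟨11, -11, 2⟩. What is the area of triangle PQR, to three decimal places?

96.578

PQ = (3, 12, -4),  PR = (9, -13, -6)
i: 12·(-6) - (-4)·(-13) = -72 - 52 = -124
j: (-4)·9 - 3·(-6) = -36 - (-18) = -18
k: 3·(-13) - 12·9 = -39 - 108 = -147
PQ × PR = (-124, -18, -147)
|PQ × PR| = √37309 ≈ 193.1554
area = ½ · 193.1554 ≈ 96.578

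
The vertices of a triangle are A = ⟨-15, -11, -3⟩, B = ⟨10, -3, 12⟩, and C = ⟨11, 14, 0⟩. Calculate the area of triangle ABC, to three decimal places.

314.768

AB = (25, 8, 15),  AC = (26, 25, 3)
i: 8·3 - 15·25 = 24 - 375 = -351
j: 15·26 - 25·3 = 390 - 75 = 315
k: 25·25 - 8·26 = 625 - 208 = 417
AB × AC = (-351, 315, 417)
|AB × AC| = √396315 ≈ 629.5355
area = ½ · 629.5355 ≈ 314.768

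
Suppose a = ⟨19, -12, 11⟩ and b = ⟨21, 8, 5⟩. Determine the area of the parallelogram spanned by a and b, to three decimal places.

451.238

i: (-12)·5 - 11·8 = -60 - 88 = -148
j: 11·21 - 19·5 = 231 - 95 = 136
k: 19·8 - (-12)·21 = 152 - (-252) = 404
a × b = (-148, 136, 404)
|a × b| = √((-148)² + 136² + 404²) = √203616 ≈ 451.2383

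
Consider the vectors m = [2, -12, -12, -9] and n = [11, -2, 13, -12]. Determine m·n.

-2

m · n = 2·11 + (-12)·(-2) + (-12)·13 + (-9)·(-12) = 22 + 24 - 156 + 108 = -2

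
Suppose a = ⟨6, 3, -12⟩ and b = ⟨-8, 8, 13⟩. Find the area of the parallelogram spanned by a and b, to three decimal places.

154.055

i: 3·13 - (-12)·8 = 39 - (-96) = 135
j: (-12)·(-8) - 6·13 = 96 - 78 = 18
k: 6·8 - 3·(-8) = 48 - (-24) = 72
a × b = (135, 18, 72)
|a × b| = √(135² + 18² + 72²) = √23733 ≈ 154.0552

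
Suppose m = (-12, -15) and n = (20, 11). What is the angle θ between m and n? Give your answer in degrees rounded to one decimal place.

157.5

m · n = (-12)·20 + (-15)·11 = -240 - 165 = -405
|m|² = 144 + 225 = 369,  |m| = √369 ≈ 19.209373
|n|² = 400 + 121 = 521,  |n| = √521 ≈ 22.825424
cos θ = -405 / (19.209373 · 22.825424) ≈ -0.92368
θ = arccos(-0.92368) ≈ 157.5°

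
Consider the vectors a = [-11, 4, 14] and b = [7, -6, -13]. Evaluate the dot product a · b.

a · b = (-11)·7 + 4·(-6) + 14·(-13) = -77 - 24 - 182 = -283

-283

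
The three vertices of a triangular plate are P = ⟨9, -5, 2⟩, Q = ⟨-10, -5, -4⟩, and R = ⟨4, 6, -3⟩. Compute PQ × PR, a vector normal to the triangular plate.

PQ = (-19, 0, -6)
PR = (-5, 11, -5)
i: 0·(-5) - (-6)·11 = 0 - (-66) = 66
j: (-6)·(-5) - (-19)·(-5) = 30 - 95 = -65
k: (-19)·11 - 0·(-5) = -209 - 0 = -209
PQ × PR = (66, -65, -209)

(66, -65, -209)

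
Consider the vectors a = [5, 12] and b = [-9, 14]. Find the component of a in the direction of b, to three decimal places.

7.390

a · b = 5·(-9) + 12·14 = -45 + 168 = 123
|b| = √(81 + 196) = √277 ≈ 16.6433
comp_b a = 123 / √277 ≈ 7.390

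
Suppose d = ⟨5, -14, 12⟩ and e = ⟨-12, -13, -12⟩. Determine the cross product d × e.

(324, -84, -233)

i: (-14)·(-12) - 12·(-13) = 168 - (-156) = 324
j: 12·(-12) - 5·(-12) = -144 - (-60) = -84
k: 5·(-13) - (-14)·(-12) = -65 - 168 = -233
d × e = (324, -84, -233)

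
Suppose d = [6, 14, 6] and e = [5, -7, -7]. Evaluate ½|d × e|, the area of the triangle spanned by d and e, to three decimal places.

i: 14·(-7) - 6·(-7) = -98 - (-42) = -56
j: 6·5 - 6·(-7) = 30 - (-42) = 72
k: 6·(-7) - 14·5 = -42 - 70 = -112
d × e = (-56, 72, -112)
|d × e| = √((-56)² + 72² + (-112)²) = √20864 ≈ 144.4438
area = ½ · 144.4438 ≈ 72.222

72.222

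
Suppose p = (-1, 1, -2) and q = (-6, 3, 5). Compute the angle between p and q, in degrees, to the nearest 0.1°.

92.8

p · q = (-1)·(-6) + 1·3 + (-2)·5 = 6 + 3 - 10 = -1
|p|² = 1 + 1 + 4 = 6,  |p| = √6 ≈ 2.449490
|q|² = 36 + 9 + 25 = 70,  |q| = √70 ≈ 8.366600
cos θ = -1 / (2.449490 · 8.366600) ≈ -0.04880
θ = arccos(-0.04880) ≈ 92.8°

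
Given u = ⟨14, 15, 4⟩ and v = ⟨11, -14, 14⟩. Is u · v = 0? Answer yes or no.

yes

u · v = 14·11 + 15·(-14) + 4·14 = 154 - 210 + 56 = 0
Zero, so the vectors are orthogonal.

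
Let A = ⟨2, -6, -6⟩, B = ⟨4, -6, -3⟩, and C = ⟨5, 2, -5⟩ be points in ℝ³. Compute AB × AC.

AB = (2, 0, 3)
AC = (3, 8, 1)
i: 0·1 - 3·8 = 0 - 24 = -24
j: 3·3 - 2·1 = 9 - 2 = 7
k: 2·8 - 0·3 = 16 - 0 = 16
AB × AC = (-24, 7, 16)

(-24, 7, 16)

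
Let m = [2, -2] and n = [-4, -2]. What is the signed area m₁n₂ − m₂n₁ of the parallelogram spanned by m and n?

2·(-2) - (-2)·(-4) = -4 - 8 = -12

-12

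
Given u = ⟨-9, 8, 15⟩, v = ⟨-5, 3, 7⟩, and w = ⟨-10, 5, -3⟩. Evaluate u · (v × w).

v × w:
i: 3·(-3) - 7·5 = -9 - 35 = -44
j: 7·(-10) - (-5)·(-3) = -70 - 15 = -85
k: (-5)·5 - 3·(-10) = -25 - (-30) = 5
v × w = (-44, -85, 5)
u · (v × w) = (-9)·(-44) + 8·(-85) + 15·5 = 396 - 680 + 75 = -209

-209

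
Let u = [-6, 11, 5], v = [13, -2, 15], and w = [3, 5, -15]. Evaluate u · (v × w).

3265

v × w:
i: (-2)·(-15) - 15·5 = 30 - 75 = -45
j: 15·3 - 13·(-15) = 45 - (-195) = 240
k: 13·5 - (-2)·3 = 65 - (-6) = 71
v × w = (-45, 240, 71)
u · (v × w) = (-6)·(-45) + 11·240 + 5·71 = 270 + 2640 + 355 = 3265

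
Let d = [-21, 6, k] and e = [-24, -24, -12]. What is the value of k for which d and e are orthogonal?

30

d · e = (-21)·(-24) + 6·(-24) + k·(-12) = 360 - 12k
Set equal to 0: -12k = -360, so k = 30.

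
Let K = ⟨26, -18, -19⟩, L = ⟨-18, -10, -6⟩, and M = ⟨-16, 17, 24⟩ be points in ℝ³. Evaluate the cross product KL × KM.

(-111, 1346, -1204)

KL = (-44, 8, 13)
KM = (-42, 35, 43)
i: 8·43 - 13·35 = 344 - 455 = -111
j: 13·(-42) - (-44)·43 = -546 - (-1892) = 1346
k: (-44)·35 - 8·(-42) = -1540 - (-336) = -1204
KL × KM = (-111, 1346, -1204)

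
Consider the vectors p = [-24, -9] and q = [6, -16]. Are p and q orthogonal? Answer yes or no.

p · q = (-24)·6 + (-9)·(-16) = -144 + 144 = 0
Zero, so the vectors are orthogonal.

yes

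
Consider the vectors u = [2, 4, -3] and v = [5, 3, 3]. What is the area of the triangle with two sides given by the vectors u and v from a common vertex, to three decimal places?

i: 4·3 - (-3)·3 = 12 - (-9) = 21
j: (-3)·5 - 2·3 = -15 - 6 = -21
k: 2·3 - 4·5 = 6 - 20 = -14
u × v = (21, -21, -14)
|u × v| = √(21² + (-21)² + (-14)²) = √1078 ≈ 32.8329
area = ½ · 32.8329 ≈ 16.416

16.416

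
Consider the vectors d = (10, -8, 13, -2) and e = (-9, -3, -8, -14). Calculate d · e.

-142

d · e = 10·(-9) + (-8)·(-3) + 13·(-8) + (-2)·(-14) = -90 + 24 - 104 + 28 = -142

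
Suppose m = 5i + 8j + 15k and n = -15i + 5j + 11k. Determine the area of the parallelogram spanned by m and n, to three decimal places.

315.585

i: 8·11 - 15·5 = 88 - 75 = 13
j: 15·(-15) - 5·11 = -225 - 55 = -280
k: 5·5 - 8·(-15) = 25 - (-120) = 145
m × n = (13, -280, 145)
|m × n| = √(13² + (-280)² + 145²) = √99594 ≈ 315.5852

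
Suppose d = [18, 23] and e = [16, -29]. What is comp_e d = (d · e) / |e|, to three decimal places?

d · e = 18·16 + 23·(-29) = 288 - 667 = -379
|e| = √(256 + 841) = √1097 ≈ 33.1210
comp_e d = -379 / √1097 ≈ -11.443

-11.443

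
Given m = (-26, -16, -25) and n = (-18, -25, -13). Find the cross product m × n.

(-417, 112, 362)

i: (-16)·(-13) - (-25)·(-25) = 208 - 625 = -417
j: (-25)·(-18) - (-26)·(-13) = 450 - 338 = 112
k: (-26)·(-25) - (-16)·(-18) = 650 - 288 = 362
m × n = (-417, 112, 362)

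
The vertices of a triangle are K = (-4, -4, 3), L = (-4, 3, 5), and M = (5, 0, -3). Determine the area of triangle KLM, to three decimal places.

KL = (0, 7, 2),  KM = (9, 4, -6)
i: 7·(-6) - 2·4 = -42 - 8 = -50
j: 2·9 - 0·(-6) = 18 - 0 = 18
k: 0·4 - 7·9 = 0 - 63 = -63
KL × KM = (-50, 18, -63)
|KL × KM| = √6793 ≈ 82.4197
area = ½ · 82.4197 ≈ 41.210

41.210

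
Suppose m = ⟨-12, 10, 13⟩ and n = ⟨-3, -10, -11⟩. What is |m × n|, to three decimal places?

228.344

i: 10·(-11) - 13·(-10) = -110 - (-130) = 20
j: 13·(-3) - (-12)·(-11) = -39 - 132 = -171
k: (-12)·(-10) - 10·(-3) = 120 - (-30) = 150
m × n = (20, -171, 150)
|m × n| = √(20² + (-171)² + 150²) = √52141 ≈ 228.3440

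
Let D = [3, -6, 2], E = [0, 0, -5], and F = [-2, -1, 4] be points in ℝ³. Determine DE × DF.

DE = (-3, 6, -7)
DF = (-5, 5, 2)
i: 6·2 - (-7)·5 = 12 - (-35) = 47
j: (-7)·(-5) - (-3)·2 = 35 - (-6) = 41
k: (-3)·5 - 6·(-5) = -15 - (-30) = 15
DE × DF = (47, 41, 15)

(47, 41, 15)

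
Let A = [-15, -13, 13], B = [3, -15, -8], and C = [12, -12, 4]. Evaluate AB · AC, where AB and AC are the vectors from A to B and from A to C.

AB = B − A = (18, -2, -21)
AC = C − A = (27, 1, -9)
AB · AC = 18·27 + (-2)·1 + (-21)·(-9) = 486 - 2 + 189 = 673

673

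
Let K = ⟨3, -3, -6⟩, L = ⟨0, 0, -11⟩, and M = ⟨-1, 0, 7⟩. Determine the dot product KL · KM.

-44

KL = L − K = (-3, 3, -5)
KM = M − K = (-4, 3, 13)
KL · KM = (-3)·(-4) + 3·3 + (-5)·13 = 12 + 9 - 65 = -44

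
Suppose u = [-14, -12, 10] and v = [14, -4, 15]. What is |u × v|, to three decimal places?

i: (-12)·15 - 10·(-4) = -180 - (-40) = -140
j: 10·14 - (-14)·15 = 140 - (-210) = 350
k: (-14)·(-4) - (-12)·14 = 56 - (-168) = 224
u × v = (-140, 350, 224)
|u × v| = √((-140)² + 350² + 224²) = √192276 ≈ 438.4929

438.493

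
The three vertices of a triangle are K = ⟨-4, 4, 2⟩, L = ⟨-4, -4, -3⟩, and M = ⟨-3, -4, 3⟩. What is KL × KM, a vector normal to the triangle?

(-48, -5, 8)

KL = (0, -8, -5)
KM = (1, -8, 1)
i: (-8)·1 - (-5)·(-8) = -8 - 40 = -48
j: (-5)·1 - 0·1 = -5 - 0 = -5
k: 0·(-8) - (-8)·1 = 0 - (-8) = 8
KL × KM = (-48, -5, 8)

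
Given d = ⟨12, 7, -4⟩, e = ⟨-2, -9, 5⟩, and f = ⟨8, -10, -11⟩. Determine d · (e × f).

1546

e × f:
i: (-9)·(-11) - 5·(-10) = 99 - (-50) = 149
j: 5·8 - (-2)·(-11) = 40 - 22 = 18
k: (-2)·(-10) - (-9)·8 = 20 - (-72) = 92
e × f = (149, 18, 92)
d · (e × f) = 12·149 + 7·18 + (-4)·92 = 1788 + 126 - 368 = 1546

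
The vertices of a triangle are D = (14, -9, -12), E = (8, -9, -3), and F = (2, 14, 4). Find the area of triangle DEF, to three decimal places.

124.536

DE = (-6, 0, 9),  DF = (-12, 23, 16)
i: 0·16 - 9·23 = 0 - 207 = -207
j: 9·(-12) - (-6)·16 = -108 - (-96) = -12
k: (-6)·23 - 0·(-12) = -138 - 0 = -138
DE × DF = (-207, -12, -138)
|DE × DF| = √62037 ≈ 249.0723
area = ½ · 249.0723 ≈ 124.536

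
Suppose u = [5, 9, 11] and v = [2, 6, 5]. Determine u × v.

(-21, -3, 12)

i: 9·5 - 11·6 = 45 - 66 = -21
j: 11·2 - 5·5 = 22 - 25 = -3
k: 5·6 - 9·2 = 30 - 18 = 12
u × v = (-21, -3, 12)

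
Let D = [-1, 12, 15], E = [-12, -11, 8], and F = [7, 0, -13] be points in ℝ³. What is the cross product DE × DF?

DE = (-11, -23, -7)
DF = (8, -12, -28)
i: (-23)·(-28) - (-7)·(-12) = 644 - 84 = 560
j: (-7)·8 - (-11)·(-28) = -56 - 308 = -364
k: (-11)·(-12) - (-23)·8 = 132 - (-184) = 316
DE × DF = (560, -364, 316)

(560, -364, 316)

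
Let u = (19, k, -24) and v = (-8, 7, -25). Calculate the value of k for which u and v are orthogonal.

-64

u · v = 19·(-8) + k·7 + (-24)·(-25) = 448 + 7k
Set equal to 0: 7k = -448, so k = -64.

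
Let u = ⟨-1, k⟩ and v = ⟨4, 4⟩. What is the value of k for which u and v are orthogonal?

u · v = (-1)·4 + k·4 = -4 + 4k
Set equal to 0: 4k = 4, so k = 1.

1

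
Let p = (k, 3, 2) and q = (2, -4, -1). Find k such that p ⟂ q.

7

p · q = k·2 + 3·(-4) + 2·(-1) = -14 + 2k
Set equal to 0: 2k = 14, so k = 7.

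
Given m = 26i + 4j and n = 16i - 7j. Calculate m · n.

388

m · n = 26·16 + 4·(-7) = 416 - 28 = 388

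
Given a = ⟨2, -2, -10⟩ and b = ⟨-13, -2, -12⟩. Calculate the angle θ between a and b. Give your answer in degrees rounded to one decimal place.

a · b = 2·(-13) + (-2)·(-2) + (-10)·(-12) = -26 + 4 + 120 = 98
|a|² = 4 + 4 + 100 = 108,  |a| = √108 ≈ 10.392305
|b|² = 169 + 4 + 144 = 317,  |b| = √317 ≈ 17.804494
cos θ = 98 / (10.392305 · 17.804494) ≈ 0.52964
θ = arccos(0.52964) ≈ 58.0°

58.0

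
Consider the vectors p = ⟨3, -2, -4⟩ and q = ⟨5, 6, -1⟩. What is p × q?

(26, -17, 28)

i: (-2)·(-1) - (-4)·6 = 2 - (-24) = 26
j: (-4)·5 - 3·(-1) = -20 - (-3) = -17
k: 3·6 - (-2)·5 = 18 - (-10) = 28
p × q = (26, -17, 28)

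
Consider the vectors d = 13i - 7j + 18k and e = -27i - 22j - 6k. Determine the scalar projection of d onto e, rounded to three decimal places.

-8.630

d · e = 13·(-27) + (-7)·(-22) + 18·(-6) = -351 + 154 - 108 = -305
|e| = √(729 + 484 + 36) = √1249 ≈ 35.3412
comp_e d = -305 / √1249 ≈ -8.630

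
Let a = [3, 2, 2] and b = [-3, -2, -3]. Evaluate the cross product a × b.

i: 2·(-3) - 2·(-2) = -6 - (-4) = -2
j: 2·(-3) - 3·(-3) = -6 - (-9) = 3
k: 3·(-2) - 2·(-3) = -6 - (-6) = 0
a × b = (-2, 3, 0)

(-2, 3, 0)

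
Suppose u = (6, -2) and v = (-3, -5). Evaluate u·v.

-8

u · v = 6·(-3) + (-2)·(-5) = -18 + 10 = -8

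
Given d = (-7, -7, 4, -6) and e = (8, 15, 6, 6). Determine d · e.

d · e = (-7)·8 + (-7)·15 + 4·6 + (-6)·6 = -56 - 105 + 24 - 36 = -173

-173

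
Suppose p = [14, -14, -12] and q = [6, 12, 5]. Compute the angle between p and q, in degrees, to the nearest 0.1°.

p · q = 14·6 + (-14)·12 + (-12)·5 = 84 - 168 - 60 = -144
|p|² = 196 + 196 + 144 = 536,  |p| = √536 ≈ 23.151674
|q|² = 36 + 144 + 25 = 205,  |q| = √205 ≈ 14.317821
cos θ = -144 / (23.151674 · 14.317821) ≈ -0.43441
θ = arccos(-0.43441) ≈ 115.7°

115.7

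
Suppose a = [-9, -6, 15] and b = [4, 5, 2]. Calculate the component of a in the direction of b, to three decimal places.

-5.367

a · b = (-9)·4 + (-6)·5 + 15·2 = -36 - 30 + 30 = -36
|b| = √(16 + 25 + 4) = √45 ≈ 6.7082
comp_b a = -36 / √45 ≈ -5.367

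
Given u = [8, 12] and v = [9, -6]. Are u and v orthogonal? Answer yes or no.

yes

u · v = 8·9 + 12·(-6) = 72 - 72 = 0
Zero, so the vectors are orthogonal.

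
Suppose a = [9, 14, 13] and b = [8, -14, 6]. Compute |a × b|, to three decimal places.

i: 14·6 - 13·(-14) = 84 - (-182) = 266
j: 13·8 - 9·6 = 104 - 54 = 50
k: 9·(-14) - 14·8 = -126 - 112 = -238
a × b = (266, 50, -238)
|a × b| = √(266² + 50² + (-238)²) = √129900 ≈ 360.4164

360.416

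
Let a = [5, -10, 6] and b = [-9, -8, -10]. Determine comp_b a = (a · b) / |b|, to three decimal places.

a · b = 5·(-9) + (-10)·(-8) + 6·(-10) = -45 + 80 - 60 = -25
|b| = √(81 + 64 + 100) = √245 ≈ 15.6525
comp_b a = -25 / √245 ≈ -1.597

-1.597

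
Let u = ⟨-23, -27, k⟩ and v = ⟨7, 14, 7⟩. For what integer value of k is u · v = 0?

u · v = (-23)·7 + (-27)·14 + k·7 = -539 + 7k
Set equal to 0: 7k = 539, so k = 77.

77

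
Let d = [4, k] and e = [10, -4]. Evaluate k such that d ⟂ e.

10

d · e = 4·10 + k·(-4) = 40 - 4k
Set equal to 0: -4k = -40, so k = 10.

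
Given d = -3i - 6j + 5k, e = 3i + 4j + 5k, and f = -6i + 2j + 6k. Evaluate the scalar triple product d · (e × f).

396

e × f:
i: 4·6 - 5·2 = 24 - 10 = 14
j: 5·(-6) - 3·6 = -30 - 18 = -48
k: 3·2 - 4·(-6) = 6 - (-24) = 30
e × f = (14, -48, 30)
d · (e × f) = (-3)·14 + (-6)·(-48) + 5·30 = -42 + 288 + 150 = 396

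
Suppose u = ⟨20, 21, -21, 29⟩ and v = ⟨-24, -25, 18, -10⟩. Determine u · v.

u · v = 20·(-24) + 21·(-25) + (-21)·18 + 29·(-10) = -480 - 525 - 378 - 290 = -1673

-1673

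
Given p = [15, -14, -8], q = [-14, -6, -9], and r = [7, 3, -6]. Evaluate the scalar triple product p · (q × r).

q × r:
i: (-6)·(-6) - (-9)·3 = 36 - (-27) = 63
j: (-9)·7 - (-14)·(-6) = -63 - 84 = -147
k: (-14)·3 - (-6)·7 = -42 - (-42) = 0
q × r = (63, -147, 0)
p · (q × r) = 15·63 + (-14)·(-147) + (-8)·0 = 945 + 2058 + 0 = 3003

3003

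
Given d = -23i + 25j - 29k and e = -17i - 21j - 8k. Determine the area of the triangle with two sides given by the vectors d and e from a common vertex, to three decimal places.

i: 25·(-8) - (-29)·(-21) = -200 - 609 = -809
j: (-29)·(-17) - (-23)·(-8) = 493 - 184 = 309
k: (-23)·(-21) - 25·(-17) = 483 - (-425) = 908
d × e = (-809, 309, 908)
|d × e| = √((-809)² + 309² + 908²) = √1574426 ≈ 1254.7613
area = ½ · 1254.7613 ≈ 627.381

627.381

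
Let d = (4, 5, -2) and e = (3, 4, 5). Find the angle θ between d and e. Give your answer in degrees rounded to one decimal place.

d · e = 4·3 + 5·4 + (-2)·5 = 12 + 20 - 10 = 22
|d|² = 16 + 25 + 4 = 45,  |d| = √45 ≈ 6.708204
|e|² = 9 + 16 + 25 = 50,  |e| = √50 ≈ 7.071068
cos θ = 22 / (6.708204 · 7.071068) ≈ 0.46380
θ = arccos(0.46380) ≈ 62.4°

62.4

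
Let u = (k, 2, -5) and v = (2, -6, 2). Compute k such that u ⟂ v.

u · v = k·2 + 2·(-6) + (-5)·2 = -22 + 2k
Set equal to 0: 2k = 22, so k = 11.

11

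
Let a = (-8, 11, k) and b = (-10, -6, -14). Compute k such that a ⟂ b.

a · b = (-8)·(-10) + 11·(-6) + k·(-14) = 14 - 14k
Set equal to 0: -14k = -14, so k = 1.

1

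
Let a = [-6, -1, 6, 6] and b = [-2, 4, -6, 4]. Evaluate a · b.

a · b = (-6)·(-2) + (-1)·4 + 6·(-6) + 6·4 = 12 - 4 - 36 + 24 = -4

-4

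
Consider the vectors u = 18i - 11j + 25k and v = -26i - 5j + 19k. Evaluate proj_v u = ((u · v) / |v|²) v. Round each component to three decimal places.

u · v = 18·(-26) + (-11)·(-5) + 25·19 = -468 + 55 + 475 = 62
|v|² = 676 + 25 + 361 = 1062
proj_v u = (62/1062) · (-26, -5, 19) ≈ (-1.518, -0.292, 1.109)

(-1.518, -0.292, 1.109)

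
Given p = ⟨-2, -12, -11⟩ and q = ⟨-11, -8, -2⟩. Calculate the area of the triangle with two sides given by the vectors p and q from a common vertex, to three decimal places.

88.376

i: (-12)·(-2) - (-11)·(-8) = 24 - 88 = -64
j: (-11)·(-11) - (-2)·(-2) = 121 - 4 = 117
k: (-2)·(-8) - (-12)·(-11) = 16 - 132 = -116
p × q = (-64, 117, -116)
|p × q| = √((-64)² + 117² + (-116)²) = √31241 ≈ 176.7512
area = ½ · 176.7512 ≈ 88.376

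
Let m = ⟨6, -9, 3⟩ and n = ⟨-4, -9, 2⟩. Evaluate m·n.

m · n = 6·(-4) + (-9)·(-9) + 3·2 = -24 + 81 + 6 = 63

63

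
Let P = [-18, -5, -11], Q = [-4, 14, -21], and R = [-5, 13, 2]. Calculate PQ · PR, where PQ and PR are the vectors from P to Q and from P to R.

PQ = Q − P = (14, 19, -10)
PR = R − P = (13, 18, 13)
PQ · PR = 14·13 + 19·18 + (-10)·13 = 182 + 342 - 130 = 394

394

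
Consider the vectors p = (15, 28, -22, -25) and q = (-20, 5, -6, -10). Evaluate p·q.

222

p · q = 15·(-20) + 28·5 + (-22)·(-6) + (-25)·(-10) = -300 + 140 + 132 + 250 = 222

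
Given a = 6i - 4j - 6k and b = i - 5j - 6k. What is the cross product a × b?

i: (-4)·(-6) - (-6)·(-5) = 24 - 30 = -6
j: (-6)·1 - 6·(-6) = -6 - (-36) = 30
k: 6·(-5) - (-4)·1 = -30 - (-4) = -26
a × b = (-6, 30, -26)

(-6, 30, -26)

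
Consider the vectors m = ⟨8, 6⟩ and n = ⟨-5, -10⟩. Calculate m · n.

-100

m · n = 8·(-5) + 6·(-10) = -40 - 60 = -100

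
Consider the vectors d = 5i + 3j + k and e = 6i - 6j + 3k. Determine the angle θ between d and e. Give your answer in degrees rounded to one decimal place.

73.6

d · e = 5·6 + 3·(-6) + 1·3 = 30 - 18 + 3 = 15
|d|² = 25 + 9 + 1 = 35,  |d| = √35 ≈ 5.916080
|e|² = 36 + 36 + 9 = 81,  |e| = √81 ≈ 9.000000
cos θ = 15 / (5.916080 · 9.000000) ≈ 0.28172
θ = arccos(0.28172) ≈ 73.6°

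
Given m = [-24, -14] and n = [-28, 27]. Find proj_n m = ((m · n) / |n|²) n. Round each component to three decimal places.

m · n = (-24)·(-28) + (-14)·27 = 672 - 378 = 294
|n|² = 784 + 729 = 1513
proj_n m = (294/1513) · (-28, 27) ≈ (-5.441, 5.247)

(-5.441, 5.247)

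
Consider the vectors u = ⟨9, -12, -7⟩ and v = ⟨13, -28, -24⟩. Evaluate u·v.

u · v = 9·13 + (-12)·(-28) + (-7)·(-24) = 117 + 336 + 168 = 621

621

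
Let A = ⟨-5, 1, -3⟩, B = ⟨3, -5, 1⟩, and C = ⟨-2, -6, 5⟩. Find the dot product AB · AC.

98

AB = B − A = (8, -6, 4)
AC = C − A = (3, -7, 8)
AB · AC = 8·3 + (-6)·(-7) + 4·8 = 24 + 42 + 32 = 98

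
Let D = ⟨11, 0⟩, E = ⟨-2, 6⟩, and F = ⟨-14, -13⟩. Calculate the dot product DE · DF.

DE = E − D = (-13, 6)
DF = F − D = (-25, -13)
DE · DF = (-13)·(-25) + 6·(-13) = 325 - 78 = 247

247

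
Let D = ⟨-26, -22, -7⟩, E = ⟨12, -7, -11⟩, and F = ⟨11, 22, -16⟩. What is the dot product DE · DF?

DE = E − D = (38, 15, -4)
DF = F − D = (37, 44, -9)
DE · DF = 38·37 + 15·44 + (-4)·(-9) = 1406 + 660 + 36 = 2102

2102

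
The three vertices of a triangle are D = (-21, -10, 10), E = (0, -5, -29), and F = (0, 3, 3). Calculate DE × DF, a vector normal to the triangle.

DE = (21, 5, -39)
DF = (21, 13, -7)
i: 5·(-7) - (-39)·13 = -35 - (-507) = 472
j: (-39)·21 - 21·(-7) = -819 - (-147) = -672
k: 21·13 - 5·21 = 273 - 105 = 168
DE × DF = (472, -672, 168)

(472, -672, 168)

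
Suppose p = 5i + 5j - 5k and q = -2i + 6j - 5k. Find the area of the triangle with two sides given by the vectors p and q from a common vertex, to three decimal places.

i: 5·(-5) - (-5)·6 = -25 - (-30) = 5
j: (-5)·(-2) - 5·(-5) = 10 - (-25) = 35
k: 5·6 - 5·(-2) = 30 - (-10) = 40
p × q = (5, 35, 40)
|p × q| = √(5² + 35² + 40²) = √2850 ≈ 53.3854
area = ½ · 53.3854 ≈ 26.693

26.693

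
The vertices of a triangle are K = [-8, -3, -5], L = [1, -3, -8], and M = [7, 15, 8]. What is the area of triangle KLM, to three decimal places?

KL = (9, 0, -3),  KM = (15, 18, 13)
i: 0·13 - (-3)·18 = 0 - (-54) = 54
j: (-3)·15 - 9·13 = -45 - 117 = -162
k: 9·18 - 0·15 = 162 - 0 = 162
KL × KM = (54, -162, 162)
|KL × KM| = √55404 ≈ 235.3805
area = ½ · 235.3805 ≈ 117.690

117.690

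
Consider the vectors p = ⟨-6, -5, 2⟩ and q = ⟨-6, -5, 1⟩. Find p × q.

i: (-5)·1 - 2·(-5) = -5 - (-10) = 5
j: 2·(-6) - (-6)·1 = -12 - (-6) = -6
k: (-6)·(-5) - (-5)·(-6) = 30 - 30 = 0
p × q = (5, -6, 0)

(5, -6, 0)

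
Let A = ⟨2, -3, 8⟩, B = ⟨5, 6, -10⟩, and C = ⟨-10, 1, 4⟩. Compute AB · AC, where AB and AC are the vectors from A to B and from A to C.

AB = B − A = (3, 9, -18)
AC = C − A = (-12, 4, -4)
AB · AC = 3·(-12) + 9·4 + (-18)·(-4) = -36 + 36 + 72 = 72

72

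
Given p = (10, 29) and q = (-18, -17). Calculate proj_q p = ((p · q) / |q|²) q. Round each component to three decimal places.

(19.762, 18.664)

p · q = 10·(-18) + 29·(-17) = -180 - 493 = -673
|q|² = 324 + 289 = 613
proj_q p = (-673/613) · (-18, -17) ≈ (19.762, 18.664)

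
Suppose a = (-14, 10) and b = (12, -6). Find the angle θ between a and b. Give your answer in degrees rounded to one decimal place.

171.0

a · b = (-14)·12 + 10·(-6) = -168 - 60 = -228
|a|² = 196 + 100 = 296,  |a| = √296 ≈ 17.204651
|b|² = 144 + 36 = 180,  |b| = √180 ≈ 13.416408
cos θ = -228 / (17.204651 · 13.416408) ≈ -0.98776
θ = arccos(-0.98776) ≈ 171.0°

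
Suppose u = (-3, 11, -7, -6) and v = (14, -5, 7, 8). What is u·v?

u · v = (-3)·14 + 11·(-5) + (-7)·7 + (-6)·8 = -42 - 55 - 49 - 48 = -194

-194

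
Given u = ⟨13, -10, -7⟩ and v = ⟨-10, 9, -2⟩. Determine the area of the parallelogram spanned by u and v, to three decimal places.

128.039

i: (-10)·(-2) - (-7)·9 = 20 - (-63) = 83
j: (-7)·(-10) - 13·(-2) = 70 - (-26) = 96
k: 13·9 - (-10)·(-10) = 117 - 100 = 17
u × v = (83, 96, 17)
|u × v| = √(83² + 96² + 17²) = √16394 ≈ 128.0391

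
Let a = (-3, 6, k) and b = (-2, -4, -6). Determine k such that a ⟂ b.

a · b = (-3)·(-2) + 6·(-4) + k·(-6) = -18 - 6k
Set equal to 0: -6k = 18, so k = -3.

-3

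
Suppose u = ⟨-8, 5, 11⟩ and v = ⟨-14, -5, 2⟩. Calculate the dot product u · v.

u · v = (-8)·(-14) + 5·(-5) + 11·2 = 112 - 25 + 22 = 109

109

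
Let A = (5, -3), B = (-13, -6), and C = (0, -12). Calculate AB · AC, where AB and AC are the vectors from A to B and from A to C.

117

AB = B − A = (-18, -3)
AC = C − A = (-5, -9)
AB · AC = (-18)·(-5) + (-3)·(-9) = 90 + 27 = 117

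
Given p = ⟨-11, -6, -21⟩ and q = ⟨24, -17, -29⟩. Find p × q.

(-183, -823, 331)

i: (-6)·(-29) - (-21)·(-17) = 174 - 357 = -183
j: (-21)·24 - (-11)·(-29) = -504 - 319 = -823
k: (-11)·(-17) - (-6)·24 = 187 - (-144) = 331
p × q = (-183, -823, 331)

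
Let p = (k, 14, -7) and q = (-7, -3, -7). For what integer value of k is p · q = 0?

1

p · q = k·(-7) + 14·(-3) + (-7)·(-7) = 7 - 7k
Set equal to 0: -7k = -7, so k = 1.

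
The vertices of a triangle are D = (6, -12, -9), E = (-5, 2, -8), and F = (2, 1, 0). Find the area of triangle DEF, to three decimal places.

DE = (-11, 14, 1),  DF = (-4, 13, 9)
i: 14·9 - 1·13 = 126 - 13 = 113
j: 1·(-4) - (-11)·9 = -4 - (-99) = 95
k: (-11)·13 - 14·(-4) = -143 - (-56) = -87
DE × DF = (113, 95, -87)
|DE × DF| = √29363 ≈ 171.3564
area = ½ · 171.3564 ≈ 85.678

85.678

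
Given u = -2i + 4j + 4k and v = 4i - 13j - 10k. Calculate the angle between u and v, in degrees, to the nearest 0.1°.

u · v = (-2)·4 + 4·(-13) + 4·(-10) = -8 - 52 - 40 = -100
|u|² = 4 + 16 + 16 = 36,  |u| = √36 ≈ 6.000000
|v|² = 16 + 169 + 100 = 285,  |v| = √285 ≈ 16.881943
cos θ = -100 / (6.000000 · 16.881943) ≈ -0.98725
θ = arccos(-0.98725) ≈ 170.8°

170.8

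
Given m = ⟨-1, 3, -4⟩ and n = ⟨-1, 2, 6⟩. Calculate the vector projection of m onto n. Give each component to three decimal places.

m · n = (-1)·(-1) + 3·2 + (-4)·6 = 1 + 6 - 24 = -17
|n|² = 1 + 4 + 36 = 41
proj_n m = (-17/41) · (-1, 2, 6) ≈ (0.415, -0.829, -2.488)

(0.415, -0.829, -2.488)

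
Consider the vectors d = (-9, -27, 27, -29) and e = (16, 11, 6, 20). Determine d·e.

d · e = (-9)·16 + (-27)·11 + 27·6 + (-29)·20 = -144 - 297 + 162 - 580 = -859

-859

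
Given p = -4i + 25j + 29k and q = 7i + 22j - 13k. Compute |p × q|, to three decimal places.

i: 25·(-13) - 29·22 = -325 - 638 = -963
j: 29·7 - (-4)·(-13) = 203 - 52 = 151
k: (-4)·22 - 25·7 = -88 - 175 = -263
p × q = (-963, 151, -263)
|p × q| = √((-963)² + 151² + (-263)²) = √1019339 ≈ 1009.6232

1009.623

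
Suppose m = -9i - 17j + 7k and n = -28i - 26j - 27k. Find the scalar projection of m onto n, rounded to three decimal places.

m · n = (-9)·(-28) + (-17)·(-26) + 7·(-27) = 252 + 442 - 189 = 505
|n| = √(784 + 676 + 729) = √2189 ≈ 46.7868
comp_n m = 505 / √2189 ≈ 10.794

10.794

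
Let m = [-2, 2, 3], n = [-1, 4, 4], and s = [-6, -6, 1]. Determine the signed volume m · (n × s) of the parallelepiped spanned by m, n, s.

-12

n × s:
i: 4·1 - 4·(-6) = 4 - (-24) = 28
j: 4·(-6) - (-1)·1 = -24 - (-1) = -23
k: (-1)·(-6) - 4·(-6) = 6 - (-24) = 30
n × s = (28, -23, 30)
m · (n × s) = (-2)·28 + 2·(-23) + 3·30 = -56 - 46 + 90 = -12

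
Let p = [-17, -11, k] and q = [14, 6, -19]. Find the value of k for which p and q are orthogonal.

p · q = (-17)·14 + (-11)·6 + k·(-19) = -304 - 19k
Set equal to 0: -19k = 304, so k = -16.

-16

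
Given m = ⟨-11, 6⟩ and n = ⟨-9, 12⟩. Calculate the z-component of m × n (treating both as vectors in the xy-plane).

-78

(-11)·12 - 6·(-9) = -132 - (-54) = -78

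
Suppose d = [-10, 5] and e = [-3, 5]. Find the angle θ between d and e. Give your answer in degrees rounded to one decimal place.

d · e = (-10)·(-3) + 5·5 = 30 + 25 = 55
|d|² = 100 + 25 = 125,  |d| = √125 ≈ 11.180340
|e|² = 9 + 25 = 34,  |e| = √34 ≈ 5.830952
cos θ = 55 / (11.180340 · 5.830952) ≈ 0.84366
θ = arccos(0.84366) ≈ 32.5°

32.5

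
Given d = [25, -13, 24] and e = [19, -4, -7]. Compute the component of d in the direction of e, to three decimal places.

17.394

d · e = 25·19 + (-13)·(-4) + 24·(-7) = 475 + 52 - 168 = 359
|e| = √(361 + 16 + 49) = √426 ≈ 20.6398
comp_e d = 359 / √426 ≈ 17.394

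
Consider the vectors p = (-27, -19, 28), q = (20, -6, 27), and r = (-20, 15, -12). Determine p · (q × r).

19731

q × r:
i: (-6)·(-12) - 27·15 = 72 - 405 = -333
j: 27·(-20) - 20·(-12) = -540 - (-240) = -300
k: 20·15 - (-6)·(-20) = 300 - 120 = 180
q × r = (-333, -300, 180)
p · (q × r) = (-27)·(-333) + (-19)·(-300) + 28·180 = 8991 + 5700 + 5040 = 19731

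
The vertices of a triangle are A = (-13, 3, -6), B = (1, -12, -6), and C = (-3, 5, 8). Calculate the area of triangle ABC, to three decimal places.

168.967

AB = (14, -15, 0),  AC = (10, 2, 14)
i: (-15)·14 - 0·2 = -210 - 0 = -210
j: 0·10 - 14·14 = 0 - 196 = -196
k: 14·2 - (-15)·10 = 28 - (-150) = 178
AB × AC = (-210, -196, 178)
|AB × AC| = √114200 ≈ 337.9349
area = ½ · 337.9349 ≈ 168.967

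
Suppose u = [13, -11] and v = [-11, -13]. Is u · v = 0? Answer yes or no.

yes

u · v = 13·(-11) + (-11)·(-13) = -143 + 143 = 0
Zero, so the vectors are orthogonal.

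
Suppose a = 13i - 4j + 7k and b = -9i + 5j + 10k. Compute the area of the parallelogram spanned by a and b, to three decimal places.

i: (-4)·10 - 7·5 = -40 - 35 = -75
j: 7·(-9) - 13·10 = -63 - 130 = -193
k: 13·5 - (-4)·(-9) = 65 - 36 = 29
a × b = (-75, -193, 29)
|a × b| = √((-75)² + (-193)² + 29²) = √43715 ≈ 209.0813

209.081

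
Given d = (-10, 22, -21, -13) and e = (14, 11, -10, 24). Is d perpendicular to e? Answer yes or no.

yes

d · e = (-10)·14 + 22·11 + (-21)·(-10) + (-13)·24 = -140 + 242 + 210 - 312 = 0
Zero, so the vectors are orthogonal.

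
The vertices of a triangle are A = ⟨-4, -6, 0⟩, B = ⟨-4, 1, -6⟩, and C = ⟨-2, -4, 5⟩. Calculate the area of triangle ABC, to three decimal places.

25.244

AB = (0, 7, -6),  AC = (2, 2, 5)
i: 7·5 - (-6)·2 = 35 - (-12) = 47
j: (-6)·2 - 0·5 = -12 - 0 = -12
k: 0·2 - 7·2 = 0 - 14 = -14
AB × AC = (47, -12, -14)
|AB × AC| = √2549 ≈ 50.4876
area = ½ · 50.4876 ≈ 25.244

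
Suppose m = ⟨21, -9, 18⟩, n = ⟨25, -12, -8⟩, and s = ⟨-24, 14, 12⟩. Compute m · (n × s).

1416

n × s:
i: (-12)·12 - (-8)·14 = -144 - (-112) = -32
j: (-8)·(-24) - 25·12 = 192 - 300 = -108
k: 25·14 - (-12)·(-24) = 350 - 288 = 62
n × s = (-32, -108, 62)
m · (n × s) = 21·(-32) + (-9)·(-108) + 18·62 = -672 + 972 + 1116 = 1416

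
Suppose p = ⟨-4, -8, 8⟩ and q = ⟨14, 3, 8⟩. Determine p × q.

(-88, 144, 100)

i: (-8)·8 - 8·3 = -64 - 24 = -88
j: 8·14 - (-4)·8 = 112 - (-32) = 144
k: (-4)·3 - (-8)·14 = -12 - (-112) = 100
p × q = (-88, 144, 100)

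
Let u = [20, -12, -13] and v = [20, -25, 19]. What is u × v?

(-553, -640, -260)

i: (-12)·19 - (-13)·(-25) = -228 - 325 = -553
j: (-13)·20 - 20·19 = -260 - 380 = -640
k: 20·(-25) - (-12)·20 = -500 - (-240) = -260
u × v = (-553, -640, -260)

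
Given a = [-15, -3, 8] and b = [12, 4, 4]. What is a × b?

i: (-3)·4 - 8·4 = -12 - 32 = -44
j: 8·12 - (-15)·4 = 96 - (-60) = 156
k: (-15)·4 - (-3)·12 = -60 - (-36) = -24
a × b = (-44, 156, -24)

(-44, 156, -24)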